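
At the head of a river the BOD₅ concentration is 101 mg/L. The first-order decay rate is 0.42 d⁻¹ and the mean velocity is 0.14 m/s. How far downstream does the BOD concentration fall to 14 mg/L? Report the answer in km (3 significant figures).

56.9 km

From C = C₀·e^(−kt), t = ln(C₀/C)/k = ln(101/14)/0.42 = 1.976/0.42 = 4.705 d.
Distance = v·t = 0.14 m/s × 4.065e+05 s = 5.691e+04 m = 56.91 km.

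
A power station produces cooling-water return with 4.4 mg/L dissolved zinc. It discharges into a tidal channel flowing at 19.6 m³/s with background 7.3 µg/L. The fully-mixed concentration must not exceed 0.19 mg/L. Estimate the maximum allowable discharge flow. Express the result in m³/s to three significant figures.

7.3 µg/L = 0.0073 mg/L.
Mass balance at complete mixing: C_std·(Q_w + Q_r) = Q_w·C_e + Q_r·C_b.
Rearranging, Q_w = Q_r·(C_std − C_b)/(C_e − C_std) = 19.6·(0.19 − 0.0073) / (4.4 − 0.19) = 0.8506 m³/s.

0.851 m³/s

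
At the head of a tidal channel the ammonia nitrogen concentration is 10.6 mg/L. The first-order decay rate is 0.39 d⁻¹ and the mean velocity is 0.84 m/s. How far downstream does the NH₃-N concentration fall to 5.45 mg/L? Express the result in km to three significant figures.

From C = C₀·e^(−kt), t = ln(C₀/C)/k = ln(10.6/5.45)/0.39 = 0.6652/0.39 = 1.706 d.
Distance = v·t = 0.84 m/s × 1.474e+05 s = 1.238e+05 m = 123.8 km.

124 km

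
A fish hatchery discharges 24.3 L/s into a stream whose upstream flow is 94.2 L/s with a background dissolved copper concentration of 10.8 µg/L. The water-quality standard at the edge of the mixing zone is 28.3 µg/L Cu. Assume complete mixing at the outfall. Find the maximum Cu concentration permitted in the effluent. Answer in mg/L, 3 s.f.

24.3 L/s = 0.0243 m³/s.
94.2 L/s = 0.0942 m³/s.
10.8 µg/L = 0.0108 mg/L.
28.3 µg/L = 0.0283 mg/L.
Mass balance: 0.0283·0.1185 = 0.0243·Cₑ + 0.0942·0.0108.
Cₑ = (0.003354 − 0.001017) / 0.0243 = 0.09614 mg/L.

0.0961 mg/L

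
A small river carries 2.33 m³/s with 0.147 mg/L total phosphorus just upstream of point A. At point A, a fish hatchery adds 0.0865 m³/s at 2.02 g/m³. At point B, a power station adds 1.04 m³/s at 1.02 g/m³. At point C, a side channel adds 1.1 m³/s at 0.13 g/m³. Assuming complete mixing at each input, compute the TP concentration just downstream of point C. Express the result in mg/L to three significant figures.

After input A: C = (2.33·0.147 + 0.0865·2.02) / 2.417 = 0.214 mg/L.
After input B: C = (2.417·0.214 + 1.04·1.02) / 3.457 = 0.4565 mg/L.
After input C: C = (3.457·0.4565 + 1.1·0.13) / 4.556 = 0.3777 mg/L.

0.378 mg/L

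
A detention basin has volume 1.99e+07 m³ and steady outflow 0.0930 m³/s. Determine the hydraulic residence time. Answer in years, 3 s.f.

Q = 0.0930 m³/s × 3.156e+07 s/yr = 2.935e+06 m³/yr.
Hydraulic residence time τ = V/Q = 1.99e+07/2.935e+06 = 6.781 yr.

6.78 yr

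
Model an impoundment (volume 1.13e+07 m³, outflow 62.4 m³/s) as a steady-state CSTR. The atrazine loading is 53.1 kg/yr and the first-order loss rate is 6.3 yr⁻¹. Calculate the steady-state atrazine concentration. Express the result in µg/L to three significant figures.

Outflow Q = 62.4 m³/s × 3.156e+07 s/yr = 1.969e+09 m³/yr.
Steady-state CSTR mass balance: W = Q·C + k·V·C, so C = W/(Q + kV).
Q + kV = 1.969e+09 + 6.3·1.13e+07 = 2.04e+09 m³/yr.
C = 53.1/2.04e+09 = 2.602e-08 kg/m³ = 2.602e-05 mg/L = 0.02602 µg/L.

0.0260 µg/L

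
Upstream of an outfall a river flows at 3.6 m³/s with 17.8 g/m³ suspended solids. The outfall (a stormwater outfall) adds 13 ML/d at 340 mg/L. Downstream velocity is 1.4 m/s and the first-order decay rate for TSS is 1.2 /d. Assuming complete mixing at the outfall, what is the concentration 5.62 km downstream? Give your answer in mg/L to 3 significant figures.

13 ML/d = 0.1505 m³/s.
After complete mixing, C₀ = (0.1505·340 + 3.6·17.8) / 3.75 = 30.73 mg/L.
Travel time t = 5620 m / 1.4 m/s = 4014 s = 0.04646 d.
C = 30.73·exp(−1.2·0.04646) = 30.73·0.9458 = 29.06 mg/L.

29.1 mg/L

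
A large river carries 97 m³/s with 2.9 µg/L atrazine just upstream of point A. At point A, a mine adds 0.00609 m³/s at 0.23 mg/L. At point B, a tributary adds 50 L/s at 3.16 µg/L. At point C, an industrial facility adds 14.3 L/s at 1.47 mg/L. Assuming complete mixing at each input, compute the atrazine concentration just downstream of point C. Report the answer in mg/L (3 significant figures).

0.00313 mg/L

2.9 µg/L = 0.0029 mg/L.
After input A: C = (97·0.0029 + 0.00609·0.23) / 97.01 = 0.002914 mg/L.
50 L/s = 0.05 m³/s.
3.16 µg/L = 0.00316 mg/L.
After input B: C = (97.01·0.002914 + 0.05·0.00316) / 97.06 = 0.002914 mg/L.
14.3 L/s = 0.0143 m³/s.
After input C: C = (97.06·0.002914 + 0.0143·1.47) / 97.07 = 0.003131 mg/L.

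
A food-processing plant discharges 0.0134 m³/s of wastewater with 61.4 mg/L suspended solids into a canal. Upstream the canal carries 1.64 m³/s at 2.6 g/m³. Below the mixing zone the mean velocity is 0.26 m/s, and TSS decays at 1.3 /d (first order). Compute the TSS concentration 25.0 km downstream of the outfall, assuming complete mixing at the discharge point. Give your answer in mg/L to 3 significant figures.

0.724 mg/L

After complete mixing, C₀ = (0.0134·61.4 + 1.64·2.6) / 1.653 = 3.077 mg/L.
Travel time t = 2.5e+04 m / 0.26 m/s = 9.615e+04 s = 1.113 d.
C = 3.077·exp(−1.3·1.113) = 3.077·0.2353 = 0.724 mg/L.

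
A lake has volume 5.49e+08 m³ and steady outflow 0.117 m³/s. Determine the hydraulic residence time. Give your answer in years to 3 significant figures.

Q = 0.117 m³/s × 3.156e+07 s/yr = 3.692e+06 m³/yr.
Hydraulic residence time τ = V/Q = 5.49e+08/3.692e+06 = 148.7 yr.

149 yr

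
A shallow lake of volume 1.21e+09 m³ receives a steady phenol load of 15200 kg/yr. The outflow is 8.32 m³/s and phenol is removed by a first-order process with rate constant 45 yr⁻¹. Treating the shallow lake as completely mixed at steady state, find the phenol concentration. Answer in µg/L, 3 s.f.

Outflow Q = 8.32 m³/s × 3.156e+07 s/yr = 2.626e+08 m³/yr.
Steady-state CSTR mass balance: W = Q·C + k·V·C, so C = W/(Q + kV).
Q + kV = 2.626e+08 + 45·1.21e+09 = 5.471e+10 m³/yr.
C = 15200/5.471e+10 = 2.778e-07 kg/m³ = 0.0002778 mg/L = 0.2778 µg/L.

0.278 µg/L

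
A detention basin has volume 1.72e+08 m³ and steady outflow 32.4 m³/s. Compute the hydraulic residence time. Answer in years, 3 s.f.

Q = 32.4 m³/s × 3.156e+07 s/yr = 1.022e+09 m³/yr.
Hydraulic residence time τ = V/Q = 1.72e+08/1.022e+09 = 0.1682 yr.

0.168 yr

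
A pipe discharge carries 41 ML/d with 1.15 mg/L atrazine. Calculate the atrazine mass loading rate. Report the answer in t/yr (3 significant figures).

17.2 t/yr

41 ML/d = 0.4745 m³/s.
Mass flux = Q·C = 0.4745 m³/s × 1.15 g/m³ = 0.5457 g/s.
= 0.5457 g/s × 31.56 = 17.22 t/yr.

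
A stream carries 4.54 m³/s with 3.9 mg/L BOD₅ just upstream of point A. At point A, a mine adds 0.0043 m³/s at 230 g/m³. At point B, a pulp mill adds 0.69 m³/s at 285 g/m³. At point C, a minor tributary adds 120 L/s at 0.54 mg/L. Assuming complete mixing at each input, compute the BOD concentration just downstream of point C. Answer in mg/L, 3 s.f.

40.2 mg/L

After input A: C = (4.54·3.9 + 0.0043·230) / 4.544 = 4.114 mg/L.
After input B: C = (4.544·4.114 + 0.69·285) / 5.234 = 41.14 mg/L.
120 L/s = 0.12 m³/s.
After input C: C = (5.234·41.14 + 0.12·0.54) / 5.354 = 40.23 mg/L.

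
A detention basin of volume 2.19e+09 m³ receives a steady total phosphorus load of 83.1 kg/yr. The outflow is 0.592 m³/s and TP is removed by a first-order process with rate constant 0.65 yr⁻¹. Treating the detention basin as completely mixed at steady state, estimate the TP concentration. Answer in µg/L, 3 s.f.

0.0576 µg/L

Outflow Q = 0.592 m³/s × 3.156e+07 s/yr = 1.868e+07 m³/yr.
Steady-state CSTR mass balance: W = Q·C + k·V·C, so C = W/(Q + kV).
Q + kV = 1.868e+07 + 0.65·2.19e+09 = 1.442e+09 m³/yr.
C = 83.1/1.442e+09 = 5.762e-08 kg/m³ = 5.762e-05 mg/L = 0.05762 µg/L.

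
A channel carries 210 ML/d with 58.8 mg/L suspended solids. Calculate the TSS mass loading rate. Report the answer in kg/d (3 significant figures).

12300 kg/d

210 ML/d = 2.431 m³/s.
Mass flux = Q·C = 2.431 m³/s × 58.8 g/m³ = 142.9 g/s.
= 142.9 g/s × 86.4 = 1.235e+04 kg/d.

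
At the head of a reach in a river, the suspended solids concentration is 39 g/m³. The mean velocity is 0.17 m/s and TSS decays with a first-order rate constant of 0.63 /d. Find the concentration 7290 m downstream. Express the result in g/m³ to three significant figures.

28.5 g/m³

Travel time t = 7290 m / 0.17 m/s = 7290/0.17 = 4.288e+04 s = 0.4963 d.
First-order decay: C = 39·exp(−0.63·0.4963) = 39·0.7315 = 28.53 g/m³.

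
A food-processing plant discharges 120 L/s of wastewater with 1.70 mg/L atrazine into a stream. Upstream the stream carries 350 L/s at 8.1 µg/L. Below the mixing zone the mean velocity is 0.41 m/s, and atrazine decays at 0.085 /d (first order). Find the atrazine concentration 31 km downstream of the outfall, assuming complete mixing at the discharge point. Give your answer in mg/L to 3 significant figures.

120 L/s = 0.12 m³/s.
350 L/s = 0.35 m³/s.
8.1 µg/L = 0.0081 mg/L.
After complete mixing, C₀ = (0.12·1.7 + 0.35·0.0081) / 0.47 = 0.4401 mg/L.
Travel time t = 3.1e+04 m / 0.41 m/s = 7.561e+04 s = 0.8751 d.
C = 0.4401·exp(−0.085·0.8751) = 0.4401·0.9283 = 0.4085 mg/L.

0.409 mg/L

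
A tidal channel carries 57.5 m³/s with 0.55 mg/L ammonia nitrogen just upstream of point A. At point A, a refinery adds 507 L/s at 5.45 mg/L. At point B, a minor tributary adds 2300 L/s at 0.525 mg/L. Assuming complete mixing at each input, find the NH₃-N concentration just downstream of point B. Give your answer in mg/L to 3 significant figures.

0.590 mg/L

507 L/s = 0.507 m³/s.
After input A: C = (57.5·0.55 + 0.507·5.45) / 58.01 = 0.5928 mg/L.
2300 L/s = 2.3 m³/s.
After input B: C = (58.01·0.5928 + 2.3·0.525) / 60.31 = 0.5902 mg/L.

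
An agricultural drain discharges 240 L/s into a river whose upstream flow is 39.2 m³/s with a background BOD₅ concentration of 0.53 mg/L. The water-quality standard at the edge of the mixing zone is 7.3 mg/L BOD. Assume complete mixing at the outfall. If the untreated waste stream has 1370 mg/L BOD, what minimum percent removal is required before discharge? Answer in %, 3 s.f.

18.8 %

240 L/s = 0.24 m³/s.
Mass balance: 7.3·39.44 = 0.24·Cₑ + 39.2·0.53.
Cₑ = (287.9 − 20.78) / 0.24 = 1113 mg/L.
Required removal = 1 − 1113/1370 = 18.75 %.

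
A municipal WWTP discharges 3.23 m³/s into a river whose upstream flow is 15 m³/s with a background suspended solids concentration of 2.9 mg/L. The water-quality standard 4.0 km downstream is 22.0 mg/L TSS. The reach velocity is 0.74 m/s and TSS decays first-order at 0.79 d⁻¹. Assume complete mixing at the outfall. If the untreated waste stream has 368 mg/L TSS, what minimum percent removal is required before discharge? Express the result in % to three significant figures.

68.2 %

Travel time to the compliance point: t = 4000/0.74 = 5405 s = 0.06256 d; decay factor exp(−0.79·0.06256) = 0.9518.
So the concentration just after mixing may be at most 22/0.9518 = 23.11 mg/L.
Mass balance: 23.11·18.23 = 3.23·Cₑ + 15·2.9.
Cₑ = (421.4 − 43.5) / 3.23 = 117 mg/L.
Required removal = 1 − 117/368 = 68.21 %.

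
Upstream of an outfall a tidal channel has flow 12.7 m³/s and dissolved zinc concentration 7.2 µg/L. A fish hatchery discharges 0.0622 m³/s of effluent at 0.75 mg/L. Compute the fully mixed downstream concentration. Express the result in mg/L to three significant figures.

7.2 µg/L = 0.0072 mg/L.
Conservation of mass across the mixing zone: C = (0.0622·0.75 + 12.7·0.0072) / (0.0622 + 12.7) = 0.1381/12.76 = 0.01082 mg/L.

0.0108 mg/L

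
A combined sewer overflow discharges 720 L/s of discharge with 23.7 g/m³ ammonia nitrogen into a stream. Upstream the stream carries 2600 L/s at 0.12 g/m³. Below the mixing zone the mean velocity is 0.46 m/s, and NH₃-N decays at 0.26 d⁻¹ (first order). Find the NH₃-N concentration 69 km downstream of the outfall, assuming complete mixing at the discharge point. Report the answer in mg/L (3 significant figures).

720 L/s = 0.72 m³/s.
2600 L/s = 2.6 m³/s.
After complete mixing, C₀ = (0.72·23.7 + 2.6·0.12) / 3.32 = 5.234 mg/L.
Travel time t = 6.9e+04 m / 0.46 m/s = 1.5e+05 s = 1.736 d.
C = 5.234·exp(−0.26·1.736) = 5.234·0.6367 = 3.333 mg/L.

3.33 mg/L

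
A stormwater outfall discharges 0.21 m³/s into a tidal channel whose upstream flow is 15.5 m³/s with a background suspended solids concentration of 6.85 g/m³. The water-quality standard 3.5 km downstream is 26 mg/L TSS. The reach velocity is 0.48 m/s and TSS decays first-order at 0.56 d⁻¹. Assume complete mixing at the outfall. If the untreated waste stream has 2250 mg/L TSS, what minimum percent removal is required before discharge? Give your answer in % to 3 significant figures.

Travel time to the compliance point: t = 3500/0.48 = 7292 s = 0.08439 d; decay factor exp(−0.56·0.08439) = 0.9538.
So the concentration just after mixing may be at most 26/0.9538 = 27.26 mg/L.
Mass balance: 27.26·15.71 = 0.21·Cₑ + 15.5·6.85.
Cₑ = (428.2 − 106.2) / 0.21 = 1534 mg/L.
Required removal = 1 − 1534/2250 = 31.84 %.

31.8 %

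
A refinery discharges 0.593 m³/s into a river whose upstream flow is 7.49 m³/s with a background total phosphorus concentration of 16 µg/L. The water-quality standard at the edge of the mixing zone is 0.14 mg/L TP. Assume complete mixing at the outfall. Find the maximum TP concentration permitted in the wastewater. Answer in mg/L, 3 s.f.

1.71 mg/L

16 µg/L = 0.016 mg/L.
Mass balance: 0.14·8.083 = 0.593·Cₑ + 7.49·0.016.
Cₑ = (1.132 − 0.1198) / 0.593 = 1.706 mg/L.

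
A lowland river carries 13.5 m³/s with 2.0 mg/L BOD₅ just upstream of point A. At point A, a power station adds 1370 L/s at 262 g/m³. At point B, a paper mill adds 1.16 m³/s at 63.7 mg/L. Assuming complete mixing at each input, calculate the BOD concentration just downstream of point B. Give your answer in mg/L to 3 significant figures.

28.7 mg/L

1370 L/s = 1.37 m³/s.
After input A: C = (13.5·2 + 1.37·262) / 14.87 = 25.95 mg/L.
After input B: C = (14.87·25.95 + 1.16·63.7) / 16.03 = 28.69 mg/L.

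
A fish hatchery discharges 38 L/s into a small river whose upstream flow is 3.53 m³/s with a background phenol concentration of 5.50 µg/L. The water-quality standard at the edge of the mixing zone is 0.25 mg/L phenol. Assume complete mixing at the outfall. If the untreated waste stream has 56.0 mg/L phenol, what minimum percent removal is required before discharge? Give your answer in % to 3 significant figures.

38 L/s = 0.038 m³/s.
5.50 µg/L = 0.0055 mg/L.
Mass balance: 0.25·3.568 = 0.038·Cₑ + 3.53·0.0055.
Cₑ = (0.892 − 0.01941) / 0.038 = 22.96 mg/L.
Required removal = 1 − 22.96/56.0 = 59 %.

59.0 %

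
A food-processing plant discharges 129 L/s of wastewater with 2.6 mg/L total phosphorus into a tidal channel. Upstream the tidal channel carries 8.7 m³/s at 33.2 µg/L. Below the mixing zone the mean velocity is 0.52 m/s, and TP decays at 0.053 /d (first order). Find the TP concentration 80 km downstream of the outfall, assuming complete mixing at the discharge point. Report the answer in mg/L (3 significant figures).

0.0643 mg/L

129 L/s = 0.129 m³/s.
33.2 µg/L = 0.0332 mg/L.
After complete mixing, C₀ = (0.129·2.6 + 8.7·0.0332) / 8.829 = 0.0707 mg/L.
Travel time t = 8e+04 m / 0.52 m/s = 1.538e+05 s = 1.781 d.
C = 0.0707·exp(−0.053·1.781) = 0.0707·0.9099 = 0.06434 mg/L.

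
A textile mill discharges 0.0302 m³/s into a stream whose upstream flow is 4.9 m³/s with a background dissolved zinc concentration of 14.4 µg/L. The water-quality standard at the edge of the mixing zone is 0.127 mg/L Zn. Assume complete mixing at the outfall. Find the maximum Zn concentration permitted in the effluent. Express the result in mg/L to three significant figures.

14.4 µg/L = 0.0144 mg/L.
Mass balance: 0.127·4.93 = 0.0302·Cₑ + 4.9·0.0144.
Cₑ = (0.6261 − 0.07056) / 0.0302 = 18.4 mg/L.

18.4 mg/L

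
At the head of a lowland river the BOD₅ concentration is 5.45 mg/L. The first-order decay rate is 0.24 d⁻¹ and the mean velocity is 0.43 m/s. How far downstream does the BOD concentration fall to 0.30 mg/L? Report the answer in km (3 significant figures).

449 km

From C = C₀·e^(−kt), t = ln(C₀/C)/k = ln(5.45/0.30)/0.24 = 2.9/0.24 = 12.08 d.
Distance = v·t = 0.43 m/s × 1.044e+06 s = 4.489e+05 m = 448.9 km.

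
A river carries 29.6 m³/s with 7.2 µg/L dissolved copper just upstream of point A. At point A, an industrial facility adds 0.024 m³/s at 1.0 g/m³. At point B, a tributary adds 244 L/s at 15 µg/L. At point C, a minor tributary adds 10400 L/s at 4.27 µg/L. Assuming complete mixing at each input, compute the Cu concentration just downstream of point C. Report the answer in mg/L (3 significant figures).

7.2 µg/L = 0.0072 mg/L.
After input A: C = (29.6·0.0072 + 0.024·1) / 29.62 = 0.008004 mg/L.
244 L/s = 0.244 m³/s.
15 µg/L = 0.015 mg/L.
After input B: C = (29.62·0.008004 + 0.244·0.015) / 29.87 = 0.008061 mg/L.
10400 L/s = 10.4 m³/s.
4.27 µg/L = 0.00427 mg/L.
After input C: C = (29.87·0.008061 + 10.4·0.00427) / 40.27 = 0.007082 mg/L.

0.00708 mg/L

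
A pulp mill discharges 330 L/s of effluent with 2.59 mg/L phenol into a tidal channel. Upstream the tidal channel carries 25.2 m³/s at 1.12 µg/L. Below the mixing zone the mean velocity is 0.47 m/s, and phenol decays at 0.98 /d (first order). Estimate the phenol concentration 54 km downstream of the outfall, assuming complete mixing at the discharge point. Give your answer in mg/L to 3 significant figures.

330 L/s = 0.33 m³/s.
1.12 µg/L = 0.00112 mg/L.
After complete mixing, C₀ = (0.33·2.59 + 25.2·0.00112) / 25.53 = 0.03458 mg/L.
Travel time t = 5.4e+04 m / 0.47 m/s = 1.149e+05 s = 1.33 d.
C = 0.03458·exp(−0.98·1.33) = 0.03458·0.2717 = 0.009395 mg/L.

0.00940 mg/L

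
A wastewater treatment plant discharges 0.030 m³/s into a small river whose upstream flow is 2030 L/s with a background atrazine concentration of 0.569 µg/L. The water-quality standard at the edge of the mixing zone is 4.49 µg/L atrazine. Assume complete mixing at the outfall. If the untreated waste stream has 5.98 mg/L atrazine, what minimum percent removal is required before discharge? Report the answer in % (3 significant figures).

2030 L/s = 2.03 m³/s.
0.569 µg/L = 0.000569 mg/L.
4.49 µg/L = 0.00449 mg/L.
Mass balance: 0.00449·2.06 = 0.03·Cₑ + 2.03·0.000569.
Cₑ = (0.009249 − 0.001155) / 0.03 = 0.2698 mg/L.
Required removal = 1 − 0.2698/5.98 = 95.49 %.

95.5 %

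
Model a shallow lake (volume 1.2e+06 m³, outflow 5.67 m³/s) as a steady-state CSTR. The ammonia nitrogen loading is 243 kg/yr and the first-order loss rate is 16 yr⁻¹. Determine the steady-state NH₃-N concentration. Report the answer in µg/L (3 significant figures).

Outflow Q = 5.67 m³/s × 3.156e+07 s/yr = 1.789e+08 m³/yr.
Steady-state CSTR mass balance: W = Q·C + k·V·C, so C = W/(Q + kV).
Q + kV = 1.789e+08 + 16·1.2e+06 = 1.981e+08 m³/yr.
C = 243/1.981e+08 = 1.226e-06 kg/m³ = 0.001226 mg/L = 1.226 µg/L.

1.23 µg/L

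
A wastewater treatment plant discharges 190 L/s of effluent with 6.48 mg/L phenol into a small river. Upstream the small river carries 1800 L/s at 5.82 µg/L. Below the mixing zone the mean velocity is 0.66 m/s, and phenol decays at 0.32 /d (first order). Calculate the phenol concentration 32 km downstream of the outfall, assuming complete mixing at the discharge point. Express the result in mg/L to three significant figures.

190 L/s = 0.19 m³/s.
1800 L/s = 1.8 m³/s.
5.82 µg/L = 0.00582 mg/L.
After complete mixing, C₀ = (0.19·6.48 + 1.8·0.00582) / 1.99 = 0.624 mg/L.
Travel time t = 3.2e+04 m / 0.66 m/s = 4.848e+04 s = 0.5612 d.
C = 0.624·exp(−0.32·0.5612) = 0.624·0.8356 = 0.5214 mg/L.

0.521 mg/L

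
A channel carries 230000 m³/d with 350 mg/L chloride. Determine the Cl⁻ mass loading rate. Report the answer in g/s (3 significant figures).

230000 m³/d = 2.662 m³/s.
Mass flux = Q·C = 2.662 m³/s × 350 g/m³ = 931.7 g/s.

932 g/s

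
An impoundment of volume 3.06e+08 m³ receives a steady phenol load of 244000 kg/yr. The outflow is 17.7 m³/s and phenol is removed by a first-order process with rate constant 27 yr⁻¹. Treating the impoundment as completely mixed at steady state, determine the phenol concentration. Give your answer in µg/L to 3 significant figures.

27.7 µg/L

Outflow Q = 17.7 m³/s × 3.156e+07 s/yr = 5.586e+08 m³/yr.
Steady-state CSTR mass balance: W = Q·C + k·V·C, so C = W/(Q + kV).
Q + kV = 5.586e+08 + 27·3.06e+08 = 8.821e+09 m³/yr.
C = 244000/8.821e+09 = 2.766e-05 kg/m³ = 0.02766 mg/L = 27.66 µg/L.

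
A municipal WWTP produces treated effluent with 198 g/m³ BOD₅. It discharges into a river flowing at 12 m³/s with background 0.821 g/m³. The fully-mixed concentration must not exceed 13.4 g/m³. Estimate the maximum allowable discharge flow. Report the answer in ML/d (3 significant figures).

Mass balance at complete mixing: C_std·(Q_w + Q_r) = Q_w·C_e + Q_r·C_b.
Rearranging, Q_w = Q_r·(C_std − C_b)/(C_e − C_std) = 12·(13.4 − 0.821) / (198 − 13.4) = 0.8177 m³/s.
= 70.65 ML/d.

70.6 ML/d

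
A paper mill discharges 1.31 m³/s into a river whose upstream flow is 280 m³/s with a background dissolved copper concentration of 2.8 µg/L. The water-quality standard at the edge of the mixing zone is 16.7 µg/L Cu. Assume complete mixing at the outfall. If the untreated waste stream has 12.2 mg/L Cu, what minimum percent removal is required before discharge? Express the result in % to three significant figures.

2.8 µg/L = 0.0028 mg/L.
16.7 µg/L = 0.0167 mg/L.
Mass balance: 0.0167·281.3 = 1.31·Cₑ + 280·0.0028.
Cₑ = (4.698 − 0.784) / 1.31 = 2.988 mg/L.
Required removal = 1 − 2.988/12.2 = 75.51 %.

75.5 %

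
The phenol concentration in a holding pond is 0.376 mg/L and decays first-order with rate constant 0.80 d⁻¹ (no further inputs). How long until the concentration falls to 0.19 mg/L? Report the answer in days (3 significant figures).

t = ln(C₀/C)/k = ln(0.376/0.19)/0.80 = 0.6826/0.80 = 0.8532 d.

0.853 d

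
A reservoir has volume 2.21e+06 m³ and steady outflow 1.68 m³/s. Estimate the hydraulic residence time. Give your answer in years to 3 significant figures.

0.0417 yr

Q = 1.68 m³/s × 3.156e+07 s/yr = 5.302e+07 m³/yr.
Hydraulic residence time τ = V/Q = 2.21e+06/5.302e+07 = 0.04168 yr.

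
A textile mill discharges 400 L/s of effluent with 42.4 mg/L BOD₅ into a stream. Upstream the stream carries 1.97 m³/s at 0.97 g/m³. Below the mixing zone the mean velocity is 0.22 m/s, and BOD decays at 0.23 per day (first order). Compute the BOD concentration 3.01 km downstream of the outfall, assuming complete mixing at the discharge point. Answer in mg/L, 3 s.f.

7.68 mg/L

400 L/s = 0.4 m³/s.
After complete mixing, C₀ = (0.4·42.4 + 1.97·0.97) / 2.37 = 7.962 mg/L.
Travel time t = 3010 m / 0.22 m/s = 1.368e+04 s = 0.1584 d.
C = 7.962·exp(−0.23·0.1584) = 7.962·0.9642 = 7.678 mg/L.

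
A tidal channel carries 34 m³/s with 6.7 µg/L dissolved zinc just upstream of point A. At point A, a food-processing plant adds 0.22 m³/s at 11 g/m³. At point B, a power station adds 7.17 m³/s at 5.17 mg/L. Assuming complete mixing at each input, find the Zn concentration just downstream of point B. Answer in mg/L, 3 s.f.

0.960 mg/L

6.7 µg/L = 0.0067 mg/L.
After input A: C = (34·0.0067 + 0.22·11) / 34.22 = 0.07738 mg/L.
After input B: C = (34.22·0.07738 + 7.17·5.17) / 41.39 = 0.9596 mg/L.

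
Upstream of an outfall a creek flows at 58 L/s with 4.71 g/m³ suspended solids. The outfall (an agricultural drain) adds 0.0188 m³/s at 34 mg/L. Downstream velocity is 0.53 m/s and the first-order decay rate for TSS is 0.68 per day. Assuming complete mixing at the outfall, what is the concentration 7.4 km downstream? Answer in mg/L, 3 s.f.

10.6 mg/L

58 L/s = 0.058 m³/s.
After complete mixing, C₀ = (0.0188·34 + 0.058·4.71) / 0.0768 = 11.88 mg/L.
Travel time t = 7400 m / 0.53 m/s = 1.396e+04 s = 0.1616 d.
C = 11.88·exp(−0.68·0.1616) = 11.88·0.8959 = 10.64 mg/L.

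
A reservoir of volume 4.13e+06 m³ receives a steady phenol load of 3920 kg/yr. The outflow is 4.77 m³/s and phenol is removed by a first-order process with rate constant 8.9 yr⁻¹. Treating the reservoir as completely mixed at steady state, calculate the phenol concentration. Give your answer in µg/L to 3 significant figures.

20.9 µg/L

Outflow Q = 4.77 m³/s × 3.156e+07 s/yr = 1.505e+08 m³/yr.
Steady-state CSTR mass balance: W = Q·C + k·V·C, so C = W/(Q + kV).
Q + kV = 1.505e+08 + 8.9·4.13e+06 = 1.873e+08 m³/yr.
C = 3920/1.873e+08 = 2.093e-05 kg/m³ = 0.02093 mg/L = 20.93 µg/L.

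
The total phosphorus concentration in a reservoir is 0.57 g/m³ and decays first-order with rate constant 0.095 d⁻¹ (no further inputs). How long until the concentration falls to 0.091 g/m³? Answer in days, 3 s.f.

t = ln(C₀/C)/k = ln(0.57/0.091)/0.095 = 1.835/0.095 = 19.31 d.

19.3 d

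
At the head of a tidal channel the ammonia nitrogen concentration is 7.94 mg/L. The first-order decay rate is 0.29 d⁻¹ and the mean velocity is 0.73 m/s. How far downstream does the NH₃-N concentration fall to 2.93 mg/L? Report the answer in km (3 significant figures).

217 km

From C = C₀·e^(−kt), t = ln(C₀/C)/k = ln(7.94/2.93)/0.29 = 0.9969/0.29 = 3.438 d.
Distance = v·t = 0.73 m/s × 2.97e+05 s = 2.168e+05 m = 216.8 km.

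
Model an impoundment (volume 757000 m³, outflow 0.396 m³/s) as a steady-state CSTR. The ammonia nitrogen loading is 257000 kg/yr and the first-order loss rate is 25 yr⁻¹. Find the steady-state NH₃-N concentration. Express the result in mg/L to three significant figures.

Outflow Q = 0.396 m³/s × 3.156e+07 s/yr = 1.25e+07 m³/yr.
Steady-state CSTR mass balance: W = Q·C + k·V·C, so C = W/(Q + kV).
Q + kV = 1.25e+07 + 25·757000 = 3.142e+07 m³/yr.
C = 257000/3.142e+07 = 0.008179 kg/m³ = 8.179 mg/L.

8.18 mg/L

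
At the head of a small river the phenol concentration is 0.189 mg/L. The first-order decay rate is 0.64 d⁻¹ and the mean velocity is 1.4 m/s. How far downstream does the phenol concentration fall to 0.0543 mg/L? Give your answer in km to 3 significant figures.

236 km

From C = C₀·e^(−kt), t = ln(C₀/C)/k = ln(0.189/0.0543)/0.64 = 1.247/0.64 = 1.949 d.
Distance = v·t = 1.4 m/s × 1.684e+05 s = 2.357e+05 m = 235.7 km.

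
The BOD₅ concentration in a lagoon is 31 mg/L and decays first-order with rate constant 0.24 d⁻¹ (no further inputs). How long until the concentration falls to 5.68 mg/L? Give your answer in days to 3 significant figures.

7.07 d

t = ln(C₀/C)/k = ln(31/5.68)/0.24 = 1.697/0.24 = 7.071 d.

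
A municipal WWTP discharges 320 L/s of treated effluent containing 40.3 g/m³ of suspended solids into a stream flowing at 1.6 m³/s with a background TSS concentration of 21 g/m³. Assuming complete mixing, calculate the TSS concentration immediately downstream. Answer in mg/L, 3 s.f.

320 L/s = 0.32 m³/s.
Conservation of mass across the mixing zone: C = (0.32·40.3 + 1.6·21) / (0.32 + 1.6) = 46.5/1.92 = 24.22 mg/L.

24.2 mg/L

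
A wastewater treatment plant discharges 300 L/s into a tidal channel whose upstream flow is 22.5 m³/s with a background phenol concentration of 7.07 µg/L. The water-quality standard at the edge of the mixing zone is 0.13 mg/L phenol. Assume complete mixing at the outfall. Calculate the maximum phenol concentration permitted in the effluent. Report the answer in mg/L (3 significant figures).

9.35 mg/L

300 L/s = 0.3 m³/s.
7.07 µg/L = 0.00707 mg/L.
Mass balance: 0.13·22.8 = 0.3·Cₑ + 22.5·0.00707.
Cₑ = (2.964 − 0.1591) / 0.3 = 9.35 mg/L.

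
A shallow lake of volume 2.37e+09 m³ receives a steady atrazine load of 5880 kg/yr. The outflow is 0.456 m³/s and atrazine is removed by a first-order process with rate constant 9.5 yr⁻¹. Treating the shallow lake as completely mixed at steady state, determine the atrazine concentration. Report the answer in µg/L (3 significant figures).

Outflow Q = 0.456 m³/s × 3.156e+07 s/yr = 1.439e+07 m³/yr.
Steady-state CSTR mass balance: W = Q·C + k·V·C, so C = W/(Q + kV).
Q + kV = 1.439e+07 + 9.5·2.37e+09 = 2.253e+10 m³/yr.
C = 5880/2.253e+10 = 2.61e-07 kg/m³ = 0.000261 mg/L = 0.261 µg/L.

0.261 µg/L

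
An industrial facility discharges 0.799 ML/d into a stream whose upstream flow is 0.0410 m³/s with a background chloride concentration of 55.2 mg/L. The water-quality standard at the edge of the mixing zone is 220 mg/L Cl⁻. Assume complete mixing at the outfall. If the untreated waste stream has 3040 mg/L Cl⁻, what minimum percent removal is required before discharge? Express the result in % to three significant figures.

68.7 %

0.799 ML/d = 0.009248 m³/s.
Mass balance: 220·0.05025 = 0.009248·Cₑ + 0.041·55.2.
Cₑ = (11.05 − 2.263) / 0.009248 = 950.6 mg/L.
Required removal = 1 − 950.6/3040 = 68.73 %.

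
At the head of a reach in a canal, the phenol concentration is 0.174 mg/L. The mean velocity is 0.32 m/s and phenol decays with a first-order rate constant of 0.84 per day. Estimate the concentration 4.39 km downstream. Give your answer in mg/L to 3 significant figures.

0.152 mg/L

Travel time t = 4.39 km / 0.32 m/s = 4390/0.32 = 1.372e+04 s = 0.1588 d.
First-order decay: C = 0.174·exp(−0.84·0.1588) = 0.174·0.8751 = 0.1523 mg/L.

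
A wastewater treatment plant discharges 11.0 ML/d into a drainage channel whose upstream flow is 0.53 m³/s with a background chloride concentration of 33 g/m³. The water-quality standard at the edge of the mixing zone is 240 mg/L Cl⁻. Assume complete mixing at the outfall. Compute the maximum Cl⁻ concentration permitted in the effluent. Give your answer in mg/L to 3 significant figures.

1100 mg/L

11.0 ML/d = 0.1273 m³/s.
Mass balance: 240·0.6573 = 0.1273·Cₑ + 0.53·33.
Cₑ = (157.8 − 17.49) / 0.1273 = 1102 mg/L.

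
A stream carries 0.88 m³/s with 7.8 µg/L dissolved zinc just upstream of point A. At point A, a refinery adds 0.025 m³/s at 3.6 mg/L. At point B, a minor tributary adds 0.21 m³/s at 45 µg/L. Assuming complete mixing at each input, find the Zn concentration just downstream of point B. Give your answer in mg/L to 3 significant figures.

7.8 µg/L = 0.0078 mg/L.
After input A: C = (0.88·0.0078 + 0.025·3.6) / 0.905 = 0.107 mg/L.
45 µg/L = 0.045 mg/L.
After input B: C = (0.905·0.107 + 0.21·0.045) / 1.115 = 0.09535 mg/L.

0.0953 mg/L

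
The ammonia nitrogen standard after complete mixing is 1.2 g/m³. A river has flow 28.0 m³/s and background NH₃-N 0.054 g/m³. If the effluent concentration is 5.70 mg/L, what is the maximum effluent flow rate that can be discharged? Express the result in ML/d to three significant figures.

Mass balance at complete mixing: C_std·(Q_w + Q_r) = Q_w·C_e + Q_r·C_b.
Rearranging, Q_w = Q_r·(C_std − C_b)/(C_e − C_std) = 28.0·(1.2 − 0.054) / (5.7 − 1.2) = 7.131 m³/s.
= 616.1 ML/d.

616 ML/d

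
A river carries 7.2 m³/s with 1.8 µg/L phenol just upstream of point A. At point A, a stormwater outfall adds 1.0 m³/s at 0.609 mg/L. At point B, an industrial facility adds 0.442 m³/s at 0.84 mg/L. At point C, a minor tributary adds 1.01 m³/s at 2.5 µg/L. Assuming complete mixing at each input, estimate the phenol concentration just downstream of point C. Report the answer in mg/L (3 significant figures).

0.103 mg/L

1.8 µg/L = 0.0018 mg/L.
After input A: C = (7.2·0.0018 + 1·0.609) / 8.2 = 0.07585 mg/L.
After input B: C = (8.2·0.07585 + 0.442·0.84) / 8.642 = 0.1149 mg/L.
2.5 µg/L = 0.0025 mg/L.
After input C: C = (8.642·0.1149 + 1.01·0.0025) / 9.652 = 0.1032 mg/L.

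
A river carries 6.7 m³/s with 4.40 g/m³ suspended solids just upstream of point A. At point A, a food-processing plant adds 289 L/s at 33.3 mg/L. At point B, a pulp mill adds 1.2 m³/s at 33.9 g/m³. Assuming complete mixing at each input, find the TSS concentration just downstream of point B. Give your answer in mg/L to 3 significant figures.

289 L/s = 0.289 m³/s.
After input A: C = (6.7·4.4 + 0.289·33.3) / 6.989 = 5.595 mg/L.
After input B: C = (6.989·5.595 + 1.2·33.9) / 8.189 = 9.743 mg/L.

9.74 mg/L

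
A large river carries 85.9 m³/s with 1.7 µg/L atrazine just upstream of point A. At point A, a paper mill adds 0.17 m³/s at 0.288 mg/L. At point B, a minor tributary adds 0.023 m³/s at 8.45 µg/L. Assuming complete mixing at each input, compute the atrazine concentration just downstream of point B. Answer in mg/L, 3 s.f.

0.00227 mg/L

1.7 µg/L = 0.0017 mg/L.
After input A: C = (85.9·0.0017 + 0.17·0.288) / 86.07 = 0.002265 mg/L.
8.45 µg/L = 0.00845 mg/L.
After input B: C = (86.07·0.002265 + 0.023·0.00845) / 86.09 = 0.002267 mg/L.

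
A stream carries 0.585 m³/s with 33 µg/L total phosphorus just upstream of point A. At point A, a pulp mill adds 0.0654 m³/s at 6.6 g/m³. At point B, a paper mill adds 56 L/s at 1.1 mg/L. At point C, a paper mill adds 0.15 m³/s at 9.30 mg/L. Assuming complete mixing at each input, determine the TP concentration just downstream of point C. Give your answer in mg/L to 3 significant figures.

33 µg/L = 0.033 mg/L.
After input A: C = (0.585·0.033 + 0.0654·6.6) / 0.6504 = 0.6933 mg/L.
56 L/s = 0.056 m³/s.
After input B: C = (0.6504·0.6933 + 0.056·1.1) / 0.7064 = 0.7256 mg/L.
After input C: C = (0.7064·0.7256 + 0.15·9.3) / 0.8564 = 2.227 mg/L.

2.23 mg/L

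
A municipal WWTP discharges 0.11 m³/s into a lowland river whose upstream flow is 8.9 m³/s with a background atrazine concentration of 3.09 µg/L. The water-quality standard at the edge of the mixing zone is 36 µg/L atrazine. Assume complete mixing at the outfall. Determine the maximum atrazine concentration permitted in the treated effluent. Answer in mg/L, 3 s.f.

2.70 mg/L

3.09 µg/L = 0.00309 mg/L.
36 µg/L = 0.036 mg/L.
Mass balance: 0.036·9.01 = 0.11·Cₑ + 8.9·0.00309.
Cₑ = (0.3244 − 0.0275) / 0.11 = 2.699 mg/L.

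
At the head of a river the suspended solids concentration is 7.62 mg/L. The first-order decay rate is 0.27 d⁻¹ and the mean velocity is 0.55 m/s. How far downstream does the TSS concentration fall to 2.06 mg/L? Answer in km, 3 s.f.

From C = C₀·e^(−kt), t = ln(C₀/C)/k = ln(7.62/2.06)/0.27 = 1.308/0.27 = 4.845 d.
Distance = v·t = 0.55 m/s × 4.186e+05 s = 2.302e+05 m = 230.2 km.

230 km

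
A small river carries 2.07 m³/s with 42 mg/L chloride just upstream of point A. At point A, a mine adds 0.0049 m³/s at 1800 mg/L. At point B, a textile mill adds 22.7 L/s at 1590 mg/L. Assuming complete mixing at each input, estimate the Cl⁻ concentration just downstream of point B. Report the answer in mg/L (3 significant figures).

After input A: C = (2.07·42 + 0.0049·1800) / 2.075 = 46.15 mg/L.
22.7 L/s = 0.0227 m³/s.
After input B: C = (2.075·46.15 + 0.0227·1590) / 2.098 = 62.86 mg/L.

62.9 mg/L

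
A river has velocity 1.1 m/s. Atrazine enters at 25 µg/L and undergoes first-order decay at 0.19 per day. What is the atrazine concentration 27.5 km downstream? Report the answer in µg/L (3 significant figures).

23.7 µg/L

Travel time t = 27.5 km / 1.1 m/s = 2.75e+04/1.1 = 2.5e+04 s = 0.2894 d.
First-order decay: C = 25·exp(−0.19·0.2894) = 25·0.9465 = 23.66 µg/L.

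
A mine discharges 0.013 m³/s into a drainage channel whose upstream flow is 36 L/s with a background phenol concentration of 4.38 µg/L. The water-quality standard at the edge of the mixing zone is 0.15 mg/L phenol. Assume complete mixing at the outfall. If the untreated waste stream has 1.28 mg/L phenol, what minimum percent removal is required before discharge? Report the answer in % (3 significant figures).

56.8 %

36 L/s = 0.036 m³/s.
4.38 µg/L = 0.00438 mg/L.
Mass balance: 0.15·0.049 = 0.013·Cₑ + 0.036·0.00438.
Cₑ = (0.00735 − 0.0001577) / 0.013 = 0.5533 mg/L.
Required removal = 1 − 0.5533/1.28 = 56.78 %.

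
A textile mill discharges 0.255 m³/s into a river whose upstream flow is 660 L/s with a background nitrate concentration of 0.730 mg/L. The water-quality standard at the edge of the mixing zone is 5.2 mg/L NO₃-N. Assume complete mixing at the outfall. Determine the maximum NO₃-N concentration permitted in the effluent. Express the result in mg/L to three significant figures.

660 L/s = 0.66 m³/s.
Mass balance: 5.2·0.915 = 0.255·Cₑ + 0.66·0.73.
Cₑ = (4.758 − 0.4818) / 0.255 = 16.77 mg/L.

16.8 mg/L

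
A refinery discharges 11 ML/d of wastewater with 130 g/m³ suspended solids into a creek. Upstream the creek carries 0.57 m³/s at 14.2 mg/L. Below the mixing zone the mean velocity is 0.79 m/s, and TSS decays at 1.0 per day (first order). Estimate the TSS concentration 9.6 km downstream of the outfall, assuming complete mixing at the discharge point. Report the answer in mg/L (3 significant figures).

30.7 mg/L

11 ML/d = 0.1273 m³/s.
After complete mixing, C₀ = (0.1273·130 + 0.57·14.2) / 0.6973 = 35.34 mg/L.
Travel time t = 9600 m / 0.79 m/s = 1.215e+04 s = 0.1406 d.
C = 35.34·exp(−1.0·0.1406) = 35.34·0.8688 = 30.71 mg/L.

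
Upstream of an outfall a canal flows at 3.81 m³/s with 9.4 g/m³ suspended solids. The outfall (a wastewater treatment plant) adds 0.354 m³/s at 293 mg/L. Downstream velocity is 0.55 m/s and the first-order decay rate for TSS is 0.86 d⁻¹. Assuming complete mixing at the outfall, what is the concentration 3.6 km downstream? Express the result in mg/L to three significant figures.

After complete mixing, C₀ = (0.354·293 + 3.81·9.4) / 4.164 = 33.51 mg/L.
Travel time t = 3600 m / 0.55 m/s = 6545 s = 0.07576 d.
C = 33.51·exp(−0.86·0.07576) = 33.51·0.9369 = 31.4 mg/L.

31.4 mg/L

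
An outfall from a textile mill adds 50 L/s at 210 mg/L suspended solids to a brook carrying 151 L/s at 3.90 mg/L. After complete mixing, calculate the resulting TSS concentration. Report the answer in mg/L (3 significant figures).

55.2 mg/L

50 L/s = 0.05 m³/s.
151 L/s = 0.151 m³/s.
Flow-weighted mixing gives C = (0.05·210 + 0.151·3.9) / (0.05 + 0.151) = 11.09/0.201 = 55.17 mg/L.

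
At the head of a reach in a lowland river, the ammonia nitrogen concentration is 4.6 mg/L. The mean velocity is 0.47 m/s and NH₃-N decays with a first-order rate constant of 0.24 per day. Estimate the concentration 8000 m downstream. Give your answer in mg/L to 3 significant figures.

Travel time t = 8000 m / 0.47 m/s = 8000/0.47 = 1.702e+04 s = 0.197 d.
First-order decay: C = 4.6·exp(−0.24·0.197) = 4.6·0.9538 = 4.388 mg/L.

4.39 mg/L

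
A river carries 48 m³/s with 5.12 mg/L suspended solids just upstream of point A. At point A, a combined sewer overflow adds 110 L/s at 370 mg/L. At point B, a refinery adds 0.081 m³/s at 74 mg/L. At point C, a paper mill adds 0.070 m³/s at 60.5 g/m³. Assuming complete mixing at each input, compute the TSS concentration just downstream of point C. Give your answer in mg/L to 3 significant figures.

110 L/s = 0.11 m³/s.
After input A: C = (48·5.12 + 0.11·370) / 48.11 = 5.954 mg/L.
After input B: C = (48.11·5.954 + 0.081·74) / 48.19 = 6.069 mg/L.
After input C: C = (48.19·6.069 + 0.07·60.5) / 48.26 = 6.148 mg/L.

6.15 mg/L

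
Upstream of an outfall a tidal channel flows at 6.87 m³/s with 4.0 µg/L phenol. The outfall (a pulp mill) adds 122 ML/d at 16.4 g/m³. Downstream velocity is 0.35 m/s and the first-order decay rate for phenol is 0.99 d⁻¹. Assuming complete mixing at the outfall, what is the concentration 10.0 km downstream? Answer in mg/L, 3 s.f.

2.02 mg/L

122 ML/d = 1.412 m³/s.
4.0 µg/L = 0.004 mg/L.
After complete mixing, C₀ = (1.412·16.4 + 6.87·0.004) / 8.282 = 2.799 mg/L.
Travel time t = 1e+04 m / 0.35 m/s = 2.857e+04 s = 0.3307 d.
C = 2.799·exp(−0.99·0.3307) = 2.799·0.7208 = 2.018 mg/L.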